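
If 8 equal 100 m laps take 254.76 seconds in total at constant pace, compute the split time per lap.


Split time = total_time / n_laps = 254.76 / 8
Split time = 31.845 s per lap

31.845 s


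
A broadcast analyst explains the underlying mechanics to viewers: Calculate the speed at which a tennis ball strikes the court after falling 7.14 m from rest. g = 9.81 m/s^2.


v = sqrt(2 * g * h)
v = sqrt(2 * 9.81 * 7.14)
v = sqrt(140.0868) = 11.8358 m/s

11.8358 m/s


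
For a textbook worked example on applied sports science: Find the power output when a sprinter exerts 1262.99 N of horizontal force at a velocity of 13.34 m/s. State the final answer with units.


P = F * v
P = 1262.99 * 13.34
P = 16848.2866 W

16848.2866 W


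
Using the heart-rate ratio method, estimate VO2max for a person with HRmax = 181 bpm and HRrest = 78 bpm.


VO2max = 15.3 * HRmax / HRrest
VO2max = 15.3 * 181 / 78
VO2max = 2769.3 / 78 = 35.5038 mL/kg/min

35.5038 mL/kg/min


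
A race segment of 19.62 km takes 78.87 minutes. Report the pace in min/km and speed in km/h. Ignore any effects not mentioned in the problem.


Pace = time / distance = 78.87 min / 19.62 km = 4.0199 min/km
Speed = distance / time_in_hours = 19.62 / 1.3145 hr
Speed = 14.9258 km/h

4.0199 min/km, 14.9258 km/h


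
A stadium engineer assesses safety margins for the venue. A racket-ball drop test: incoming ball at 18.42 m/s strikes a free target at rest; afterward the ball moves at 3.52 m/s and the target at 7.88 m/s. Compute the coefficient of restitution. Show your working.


e = (v2_after - v1_after) / (v1_before - v2_before)
Numerator = 7.88 - 3.52 = 4.36
Denominator = 18.42 - 0 = 18.42
e = 4.36 / 18.42 = 0.2367

0.2367


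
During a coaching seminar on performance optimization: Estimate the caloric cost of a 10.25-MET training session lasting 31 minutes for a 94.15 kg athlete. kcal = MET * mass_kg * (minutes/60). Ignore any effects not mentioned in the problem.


kcal = MET * mass * time_hr
Convert time: 31 min = 0.5167 hr
kcal = 10.25 * 94.15 * 0.5167
kcal = 498.6027 kcal

498.6027 kcal


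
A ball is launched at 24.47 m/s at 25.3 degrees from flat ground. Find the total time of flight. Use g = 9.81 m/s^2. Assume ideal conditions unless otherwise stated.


T = 2*v*sin(theta)/g
sin(theta) = sin(25.3 deg) = 0.4274
T = 2*24.47*0.4274 / 9.81
T = 20.9149 / 9.81 = 2.132 s

2.132 s


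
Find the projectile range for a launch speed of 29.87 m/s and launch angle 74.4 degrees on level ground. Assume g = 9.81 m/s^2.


R = v^2 * sin(2*theta) / g
Convert angle to radians: theta = 74.4 deg = 1.2985 rad
sin(2*theta) = sin(2.597) = 0.518
R = 29.87^2 * 0.518 / 9.81
R = 892.2169 * 0.518 / 9.81 = 47.1144 m

47.1144 m


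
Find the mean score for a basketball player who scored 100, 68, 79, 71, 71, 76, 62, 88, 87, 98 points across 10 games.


Average = sum / n
Sum = 800
Average = 800 / 10 = 80

80


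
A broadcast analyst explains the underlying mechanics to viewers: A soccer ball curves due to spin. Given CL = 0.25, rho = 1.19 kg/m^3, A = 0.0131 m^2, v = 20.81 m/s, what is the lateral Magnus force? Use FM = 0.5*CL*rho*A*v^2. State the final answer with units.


FM = 0.5 * CL * rho * A * v^2
FM = 0.5 * 0.25 * 1.19 * 0.0131 * 20.81^2
v^2 = 433.0561
FM = 0.5 * 0.25 * 1.19 * 0.0131 * 433.0561 = 0.8439 N

0.8439 N


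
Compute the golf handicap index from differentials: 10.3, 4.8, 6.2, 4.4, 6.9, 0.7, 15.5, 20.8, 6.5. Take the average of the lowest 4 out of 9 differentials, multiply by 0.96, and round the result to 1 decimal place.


All differentials: 10.3, 4.8, 6.2, 4.4, 6.9, 0.7, 15.5, 20.8, 6.5
Sorted: 0.7, 4.4, 4.8, 6.2, 6.5, 6.9, 10.3, 15.5, 20.8
Best 4: 0.7, 4.4, 4.8, 6.2
Average of best = 16.1 / 4 = 4.025
Raw index = 4.025 * 0.96 = 3.864
Handicap index = round(3.864, 1) = 3.9

3.9


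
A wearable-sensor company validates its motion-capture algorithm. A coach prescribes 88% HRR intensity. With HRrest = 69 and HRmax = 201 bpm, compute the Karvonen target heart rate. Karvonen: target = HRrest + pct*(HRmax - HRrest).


Target = HRrest + pct*(HRmax - HRrest)
Heart rate reserve = HRmax - HRrest = 201 - 69 = 132 bpm
Fraction = 88% = 0.88
Target = 69 + 0.88 * 132
Target = 69 + 116.16 = 185.16 bpm

185.16 bpm


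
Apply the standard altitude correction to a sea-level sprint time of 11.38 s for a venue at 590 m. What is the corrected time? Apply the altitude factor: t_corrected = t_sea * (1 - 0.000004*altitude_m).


Correction factor = 1 - 0.000004 * 590 = 0.99764
t_corrected = t_sea * factor = 11.38 * 0.99764
t_corrected = 11.3531 s

11.3531 s


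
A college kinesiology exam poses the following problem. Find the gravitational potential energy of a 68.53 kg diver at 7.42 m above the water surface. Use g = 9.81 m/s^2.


PE = m * g * h
PE = 68.53 * 9.81 * 7.42
PE = 672.2793 * 7.42 = 4988.3124 J

4988.3124 J


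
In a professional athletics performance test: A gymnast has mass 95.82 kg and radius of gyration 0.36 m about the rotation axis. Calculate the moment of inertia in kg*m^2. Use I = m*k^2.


I = m * k^2
I = 95.82 * 0.36^2
I = 95.82 * 0.1296 = 12.4183 kg*m^2

12.4183 kg*m^2


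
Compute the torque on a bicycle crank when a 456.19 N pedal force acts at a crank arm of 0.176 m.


tau = F * d
tau = 456.19 * 0.176
tau = 80.2894 N*m

80.2894 N*m


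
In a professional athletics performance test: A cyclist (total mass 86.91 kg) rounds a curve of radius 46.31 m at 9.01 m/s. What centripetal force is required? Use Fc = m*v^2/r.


Fc = m * v^2 / r
v^2 = 9.01^2 = 81.1801
Fc = 86.91 * 81.1801 / 46.31
Fc = 7055.3625 / 46.31 = 152.3507 N

152.3507 N


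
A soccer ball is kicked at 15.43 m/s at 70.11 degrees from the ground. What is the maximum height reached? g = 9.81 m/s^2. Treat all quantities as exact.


H = (v*sin(theta))^2 / (2*g)
vy = v*sin(theta) = 15.43 * sin(70.11 deg) = 14.5096 m/s
H = vy^2 / (2*g) = 210.5274 / (2*9.81)
H = 210.5274 / 19.62 = 10.7302 m

10.7302 m


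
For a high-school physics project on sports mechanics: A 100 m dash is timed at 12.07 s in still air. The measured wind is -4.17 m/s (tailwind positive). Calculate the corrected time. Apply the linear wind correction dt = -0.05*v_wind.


dt = -0.05 * v_wind = -0.05 * -4.17 = 0.2085 s
t_corrected = t_still + dt = 12.07 + (0.2085)
t_corrected = 12.2785 s

12.2785 s


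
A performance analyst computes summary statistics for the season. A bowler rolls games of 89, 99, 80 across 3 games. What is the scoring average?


Average = sum / n
Sum = 268
Average = 268 / 3 = 89.3333

89.3333


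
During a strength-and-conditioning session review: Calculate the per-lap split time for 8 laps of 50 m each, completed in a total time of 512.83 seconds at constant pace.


Split time = total_time / n_laps = 512.83 / 8
Split time = 64.1038 s per lap

64.1038 s


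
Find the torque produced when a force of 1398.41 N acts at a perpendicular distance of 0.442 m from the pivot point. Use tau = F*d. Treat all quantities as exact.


tau = F * d
tau = 1398.41 * 0.442
tau = 618.0972 N*m

618.0972 N*m


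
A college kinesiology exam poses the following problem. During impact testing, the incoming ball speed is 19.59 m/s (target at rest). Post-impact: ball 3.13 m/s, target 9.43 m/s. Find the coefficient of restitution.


e = (v2_after - v1_after) / (v1_before - v2_before)
Numerator = 9.43 - 3.13 = 6.3
Denominator = 19.59 - 0 = 19.59
e = 6.3 / 19.59 = 0.3216

0.3216


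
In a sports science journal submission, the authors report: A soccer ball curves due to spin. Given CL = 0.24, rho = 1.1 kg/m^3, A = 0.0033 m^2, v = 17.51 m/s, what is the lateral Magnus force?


FM = 0.5 * CL * rho * A * v^2
FM = 0.5 * 0.24 * 1.1 * 0.0033 * 17.51^2
v^2 = 306.6001
FM = 0.5 * 0.24 * 1.1 * 0.0033 * 306.6001 = 0.1336 N

0.1336 N


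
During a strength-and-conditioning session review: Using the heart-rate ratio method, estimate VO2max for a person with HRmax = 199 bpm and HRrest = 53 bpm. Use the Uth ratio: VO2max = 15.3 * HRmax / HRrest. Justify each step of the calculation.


VO2max = 15.3 * HRmax / HRrest
VO2max = 15.3 * 199 / 53
VO2max = 3044.7 / 53 = 57.4472 mL/kg/min

57.4472 mL/kg/min


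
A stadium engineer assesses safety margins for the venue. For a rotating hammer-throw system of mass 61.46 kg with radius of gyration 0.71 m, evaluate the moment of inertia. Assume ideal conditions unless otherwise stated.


I = m * k^2
I = 61.46 * 0.71^2
I = 61.46 * 0.5041 = 30.982 kg*m^2

30.982 kg*m^2


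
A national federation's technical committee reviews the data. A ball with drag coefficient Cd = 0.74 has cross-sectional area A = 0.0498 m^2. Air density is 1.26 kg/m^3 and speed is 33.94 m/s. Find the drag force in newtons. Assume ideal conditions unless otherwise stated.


Fd = 0.5 * Cd * rho * A * v^2
Fd = 0.5 * 0.74 * 1.26 * 0.0498 * 33.94^2
v^2 = 1151.9236
Fd = 0.5 * 0.74 * 1.26 * 0.0498 * 1151.9236 = 26.7439 N

26.7439 N


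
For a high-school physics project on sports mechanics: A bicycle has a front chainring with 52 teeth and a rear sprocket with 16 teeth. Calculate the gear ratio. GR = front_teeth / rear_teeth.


GR = front_teeth / rear_teeth
GR = 52 / 16
GR = 3.25

3.25


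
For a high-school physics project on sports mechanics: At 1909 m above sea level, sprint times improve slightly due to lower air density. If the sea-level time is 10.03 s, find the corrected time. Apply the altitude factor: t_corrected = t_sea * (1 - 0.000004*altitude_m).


Correction factor = 1 - 0.000004 * 1909 = 0.992364
t_corrected = t_sea * factor = 10.03 * 0.992364
t_corrected = 9.9534 s

9.9534 s


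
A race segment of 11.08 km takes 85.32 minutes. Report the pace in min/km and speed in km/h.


Pace = time / distance = 85.32 min / 11.08 km = 7.7004 min/km
Speed = distance / time_in_hours = 11.08 / 1.422 hr
Speed = 7.7918 km/h

7.7004 min/km, 7.7918 km/h


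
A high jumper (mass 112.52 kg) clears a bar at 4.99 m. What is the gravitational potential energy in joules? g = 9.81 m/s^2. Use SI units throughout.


PE = m * g * h
PE = 112.52 * 9.81 * 4.99
PE = 1103.8212 * 4.99 = 5508.0678 J

5508.0678 J


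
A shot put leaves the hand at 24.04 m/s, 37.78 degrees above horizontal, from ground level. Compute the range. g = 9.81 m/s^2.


R = v^2 * sin(2*theta) / g
Convert angle to radians: theta = 37.78 deg = 0.6594 rad
sin(2*theta) = sin(1.3188) = 0.9684
R = 24.04^2 * 0.9684 / 9.81
R = 577.9216 * 0.9684 / 9.81 = 57.0504 m

57.0504 m


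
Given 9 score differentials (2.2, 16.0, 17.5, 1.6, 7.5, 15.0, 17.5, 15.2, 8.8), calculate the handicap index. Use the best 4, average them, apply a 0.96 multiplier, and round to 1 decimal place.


All differentials: 2.2, 16.0, 17.5, 1.6, 7.5, 15.0, 17.5, 15.2, 8.8
Sorted: 1.6, 2.2, 7.5, 8.8, 15.0, 15.2, 16.0, 17.5, 17.5
Best 4: 1.6, 2.2, 7.5, 8.8
Average of best = 20.1 / 4 = 5.025
Raw index = 5.025 * 0.96 = 4.824
Handicap index = round(4.824, 1) = 4.8

4.8


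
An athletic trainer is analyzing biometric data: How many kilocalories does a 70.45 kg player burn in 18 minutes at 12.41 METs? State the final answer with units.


kcal = MET * mass * time_hr
Convert time: 18 min = 0.3 hr
kcal = 12.41 * 70.45 * 0.3
kcal = 262.2853 kcal

262.2853 kcal


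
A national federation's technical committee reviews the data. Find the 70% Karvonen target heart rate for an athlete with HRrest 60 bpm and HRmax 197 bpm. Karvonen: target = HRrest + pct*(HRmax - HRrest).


Target = HRrest + pct*(HRmax - HRrest)
Heart rate reserve = HRmax - HRrest = 197 - 60 = 137 bpm
Fraction = 70% = 0.7
Target = 60 + 0.7 * 137
Target = 60 + 95.9 = 155.9 bpm

155.9 bpm


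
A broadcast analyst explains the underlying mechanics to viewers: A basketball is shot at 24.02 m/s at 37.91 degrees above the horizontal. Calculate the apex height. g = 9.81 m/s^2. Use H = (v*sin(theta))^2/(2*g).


H = (v*sin(theta))^2 / (2*g)
vy = v*sin(theta) = 24.02 * sin(37.91 deg) = 14.7584 m/s
H = vy^2 / (2*g) = 217.8115 / (2*9.81)
H = 217.8115 / 19.62 = 11.1015 m

11.1015 m


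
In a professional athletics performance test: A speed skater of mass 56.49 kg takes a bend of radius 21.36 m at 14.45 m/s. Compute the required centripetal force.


Fc = m * v^2 / r
v^2 = 14.45^2 = 208.8025
Fc = 56.49 * 208.8025 / 21.36
Fc = 11795.2532 / 21.36 = 552.2122 N

552.2122 N


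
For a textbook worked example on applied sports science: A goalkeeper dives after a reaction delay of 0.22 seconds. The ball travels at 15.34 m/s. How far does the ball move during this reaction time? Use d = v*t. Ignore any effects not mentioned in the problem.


d = v * t
d = 15.34 * 0.22
d = 3.3748 m

3.3748 m


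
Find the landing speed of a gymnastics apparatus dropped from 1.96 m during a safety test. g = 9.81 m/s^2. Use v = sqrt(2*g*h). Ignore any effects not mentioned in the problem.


v = sqrt(2 * g * h)
v = sqrt(2 * 9.81 * 1.96)
v = sqrt(38.4552) = 6.2012 m/s

6.2012 m/s


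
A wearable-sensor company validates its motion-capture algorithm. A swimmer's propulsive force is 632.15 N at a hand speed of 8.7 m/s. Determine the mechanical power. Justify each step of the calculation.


P = F * v
P = 632.15 * 8.7
P = 5499.705 W

5499.705 W


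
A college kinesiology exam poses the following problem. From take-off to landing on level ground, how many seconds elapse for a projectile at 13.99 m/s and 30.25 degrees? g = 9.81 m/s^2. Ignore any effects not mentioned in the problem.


T = 2*v*sin(theta)/g
sin(theta) = sin(30.25 deg) = 0.5038
T = 2*13.99*0.5038 / 9.81
T = 14.0956 / 9.81 = 1.4369 s

1.4369 s


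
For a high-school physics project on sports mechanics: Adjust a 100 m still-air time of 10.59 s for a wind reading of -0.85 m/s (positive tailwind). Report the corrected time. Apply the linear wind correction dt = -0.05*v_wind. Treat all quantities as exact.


dt = -0.05 * v_wind = -0.05 * -0.85 = 0.0425 s
t_corrected = t_still + dt = 10.59 + (0.0425)
t_corrected = 10.6325 s

10.6325 s


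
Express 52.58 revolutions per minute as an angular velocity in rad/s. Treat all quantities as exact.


omega = RPM * 2 * pi / 60
omega = 52.58 * 2 * 3.14159 / 60
omega = 330.3699 / 60 = 5.5062 rad/s

5.5062 rad/s


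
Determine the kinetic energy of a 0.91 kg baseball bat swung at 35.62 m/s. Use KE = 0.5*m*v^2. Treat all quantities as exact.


KE = 0.5 * m * v^2
KE = 0.5 * 0.91 * 35.62^2
KE = 0.5 * 0.91 * 1268.7844 = 577.2969 J

577.2969 J


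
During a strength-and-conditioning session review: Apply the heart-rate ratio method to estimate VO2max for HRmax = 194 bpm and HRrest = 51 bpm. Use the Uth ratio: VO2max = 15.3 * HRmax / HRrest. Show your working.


VO2max = 15.3 * HRmax / HRrest
VO2max = 15.3 * 194 / 51
VO2max = 2968.2 / 51 = 58.2 mL/kg/min

58.2 mL/kg/min


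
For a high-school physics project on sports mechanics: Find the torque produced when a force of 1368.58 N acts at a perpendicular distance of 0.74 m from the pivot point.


tau = F * d
tau = 1368.58 * 0.74
tau = 1012.7492 N*m

1012.7492 N*m


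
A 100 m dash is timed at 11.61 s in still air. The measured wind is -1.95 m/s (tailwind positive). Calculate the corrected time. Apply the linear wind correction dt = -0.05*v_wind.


dt = -0.05 * v_wind = -0.05 * -1.95 = 0.0975 s
t_corrected = t_still + dt = 11.61 + (0.0975)
t_corrected = 11.7075 s

11.7075 s


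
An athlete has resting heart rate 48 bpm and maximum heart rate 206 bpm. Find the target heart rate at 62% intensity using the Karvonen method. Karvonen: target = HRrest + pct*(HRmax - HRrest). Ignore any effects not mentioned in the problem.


Target = HRrest + pct*(HRmax - HRrest)
Heart rate reserve = HRmax - HRrest = 206 - 48 = 158 bpm
Fraction = 62% = 0.62
Target = 48 + 0.62 * 158
Target = 48 + 97.96 = 145.96 bpm

145.96 bpm


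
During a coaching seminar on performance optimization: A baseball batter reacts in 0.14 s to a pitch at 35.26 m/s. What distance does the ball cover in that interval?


d = v * t
d = 35.26 * 0.14
d = 4.9364 m

4.9364 m


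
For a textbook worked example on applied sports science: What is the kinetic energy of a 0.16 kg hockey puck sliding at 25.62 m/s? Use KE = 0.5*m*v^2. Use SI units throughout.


KE = 0.5 * m * v^2
KE = 0.5 * 0.16 * 25.62^2
KE = 0.5 * 0.16 * 656.3844 = 52.5108 J

52.5108 J


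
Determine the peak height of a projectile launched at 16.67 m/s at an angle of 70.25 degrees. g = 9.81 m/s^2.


H = (v*sin(theta))^2 / (2*g)
vy = v*sin(theta) = 16.67 * sin(70.25 deg) = 15.6894 m/s
H = vy^2 / (2*g) = 246.1574 / (2*9.81)
H = 246.1574 / 19.62 = 12.5462 m

12.5462 m


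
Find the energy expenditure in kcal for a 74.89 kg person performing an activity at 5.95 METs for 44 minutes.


kcal = MET * mass * time_hr
Convert time: 44 min = 0.7333 hr
kcal = 5.95 * 74.89 * 0.7333
kcal = 326.77 kcal

326.77 kcal


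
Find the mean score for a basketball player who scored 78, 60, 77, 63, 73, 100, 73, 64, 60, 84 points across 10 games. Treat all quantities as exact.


Average = sum / n
Sum = 732
Average = 732 / 10 = 73.2

73.2


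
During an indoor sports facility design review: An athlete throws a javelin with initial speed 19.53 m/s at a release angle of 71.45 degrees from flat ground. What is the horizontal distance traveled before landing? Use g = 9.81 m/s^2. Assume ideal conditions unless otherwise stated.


R = v^2 * sin(2*theta) / g
Convert angle to radians: theta = 71.45 deg = 1.247 rad
sin(2*theta) = sin(2.4941) = 0.6032
R = 19.53^2 * 0.6032 / 9.81
R = 381.4209 * 0.6032 / 9.81 = 23.4532 m

23.4532 m


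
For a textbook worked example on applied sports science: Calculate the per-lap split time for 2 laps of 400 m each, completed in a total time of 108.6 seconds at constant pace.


Split time = total_time / n_laps = 108.6 / 2
Split time = 54.3 s per lap

54.3 s


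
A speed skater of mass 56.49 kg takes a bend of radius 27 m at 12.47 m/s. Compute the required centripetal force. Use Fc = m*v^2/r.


Fc = m * v^2 / r
v^2 = 12.47^2 = 155.5009
Fc = 56.49 * 155.5009 / 27
Fc = 8784.2458 / 27 = 325.3424 N

325.3424 N


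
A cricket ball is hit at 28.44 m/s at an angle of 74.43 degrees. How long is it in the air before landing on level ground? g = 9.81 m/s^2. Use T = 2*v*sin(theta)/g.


T = 2*v*sin(theta)/g
sin(theta) = sin(74.43 deg) = 0.9633
T = 2*28.44*0.9633 / 9.81
T = 54.7927 / 9.81 = 5.5854 s

5.5854 s


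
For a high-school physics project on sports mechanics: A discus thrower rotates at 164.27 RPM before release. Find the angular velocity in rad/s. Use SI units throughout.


omega = RPM * 2 * pi / 60
omega = 164.27 * 2 * 3.14159 / 60
omega = 1032.1389 / 60 = 17.2023 rad/s

17.2023 rad/s


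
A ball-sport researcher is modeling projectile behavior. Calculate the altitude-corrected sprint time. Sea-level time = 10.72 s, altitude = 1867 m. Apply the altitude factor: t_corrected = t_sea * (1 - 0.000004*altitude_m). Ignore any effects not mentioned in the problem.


Correction factor = 1 - 0.000004 * 1867 = 0.992532
t_corrected = t_sea * factor = 10.72 * 0.992532
t_corrected = 10.6399 s

10.6399 s


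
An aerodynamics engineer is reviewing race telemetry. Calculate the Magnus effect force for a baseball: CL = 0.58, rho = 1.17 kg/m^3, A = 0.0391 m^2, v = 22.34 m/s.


FM = 0.5 * CL * rho * A * v^2
FM = 0.5 * 0.58 * 1.17 * 0.0391 * 22.34^2
v^2 = 499.0756
FM = 0.5 * 0.58 * 1.17 * 0.0391 * 499.0756 = 6.6211 N

6.6211 N


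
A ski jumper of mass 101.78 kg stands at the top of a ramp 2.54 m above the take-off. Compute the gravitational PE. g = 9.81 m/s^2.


PE = m * g * h
PE = 101.78 * 9.81 * 2.54
PE = 998.4618 * 2.54 = 2536.093 J

2536.093 J


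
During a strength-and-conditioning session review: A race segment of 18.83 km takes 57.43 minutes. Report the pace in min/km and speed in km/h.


Pace = time / distance = 57.43 min / 18.83 km = 3.0499 min/km
Speed = distance / time_in_hours = 18.83 / 0.9572 hr
Speed = 19.6726 km/h

3.0499 min/km, 19.6726 km/h


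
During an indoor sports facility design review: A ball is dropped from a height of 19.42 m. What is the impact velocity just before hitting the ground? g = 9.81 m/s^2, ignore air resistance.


v = sqrt(2 * g * h)
v = sqrt(2 * 9.81 * 19.42)
v = sqrt(381.0204) = 19.5197 m/s

19.5197 m/s


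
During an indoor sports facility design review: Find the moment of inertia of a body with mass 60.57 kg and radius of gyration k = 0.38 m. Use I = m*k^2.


I = m * k^2
I = 60.57 * 0.38^2
I = 60.57 * 0.1444 = 8.7463 kg*m^2

8.7463 kg*m^2


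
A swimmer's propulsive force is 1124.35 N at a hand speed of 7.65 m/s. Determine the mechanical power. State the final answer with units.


P = F * v
P = 1124.35 * 7.65
P = 8601.2775 W

8601.2775 W


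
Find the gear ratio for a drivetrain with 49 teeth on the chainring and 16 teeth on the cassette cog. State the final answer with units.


GR = front_teeth / rear_teeth
GR = 49 / 16
GR = 3.0625

3.0625


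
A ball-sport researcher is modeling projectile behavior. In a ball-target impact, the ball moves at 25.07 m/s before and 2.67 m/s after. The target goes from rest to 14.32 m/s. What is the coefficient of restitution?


e = (v2_after - v1_after) / (v1_before - v2_before)
Numerator = 14.32 - 2.67 = 11.65
Denominator = 25.07 - 0 = 25.07
e = 11.65 / 25.07 = 0.4647

0.4647


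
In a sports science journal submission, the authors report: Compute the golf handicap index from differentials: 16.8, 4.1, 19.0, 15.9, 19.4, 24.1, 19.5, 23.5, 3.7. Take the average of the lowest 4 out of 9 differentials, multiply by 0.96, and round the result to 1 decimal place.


All differentials: 16.8, 4.1, 19.0, 15.9, 19.4, 24.1, 19.5, 23.5, 3.7
Sorted: 3.7, 4.1, 15.9, 16.8, 19.0, 19.4, 19.5, 23.5, 24.1
Best 4: 3.7, 4.1, 15.9, 16.8
Average of best = 40.5 / 4 = 10.125
Raw index = 10.125 * 0.96 = 9.72
Handicap index = round(9.72, 1) = 9.7

9.7


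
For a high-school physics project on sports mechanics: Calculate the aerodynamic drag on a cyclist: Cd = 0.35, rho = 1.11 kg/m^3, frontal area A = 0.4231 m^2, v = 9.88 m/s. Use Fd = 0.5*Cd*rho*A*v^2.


Fd = 0.5 * Cd * rho * A * v^2
Fd = 0.5 * 0.35 * 1.11 * 0.4231 * 9.88^2
v^2 = 97.6144
Fd = 0.5 * 0.35 * 1.11 * 0.4231 * 97.6144 = 8.0227 N

8.0227 N


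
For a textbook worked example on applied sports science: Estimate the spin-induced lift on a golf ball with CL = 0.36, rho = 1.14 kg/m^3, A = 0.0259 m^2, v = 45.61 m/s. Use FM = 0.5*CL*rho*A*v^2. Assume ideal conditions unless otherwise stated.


FM = 0.5 * CL * rho * A * v^2
FM = 0.5 * 0.36 * 1.14 * 0.0259 * 45.61^2
v^2 = 2080.2721
FM = 0.5 * 0.36 * 1.14 * 0.0259 * 2080.2721 = 11.056 N

11.056 N


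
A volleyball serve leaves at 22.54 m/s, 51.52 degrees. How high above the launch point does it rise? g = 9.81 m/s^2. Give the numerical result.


H = (v*sin(theta))^2 / (2*g)
vy = v*sin(theta) = 22.54 * sin(51.52 deg) = 17.6449 m/s
H = vy^2 / (2*g) = 311.342 / (2*9.81)
H = 311.342 / 19.62 = 15.8686 m

15.8686 m


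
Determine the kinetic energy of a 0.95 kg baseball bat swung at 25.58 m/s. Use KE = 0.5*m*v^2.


KE = 0.5 * m * v^2
KE = 0.5 * 0.95 * 25.58^2
KE = 0.5 * 0.95 * 654.3364 = 310.8098 J

310.8098 J


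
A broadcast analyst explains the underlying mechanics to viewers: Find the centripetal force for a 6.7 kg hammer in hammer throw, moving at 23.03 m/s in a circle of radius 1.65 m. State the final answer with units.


Fc = m * v^2 / r
v^2 = 23.03^2 = 530.3809
Fc = 6.7 * 530.3809 / 1.65
Fc = 3553.552 / 1.65 = 2153.6679 N

2153.6679 N


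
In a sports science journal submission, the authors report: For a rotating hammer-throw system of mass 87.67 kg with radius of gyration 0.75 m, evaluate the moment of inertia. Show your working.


I = m * k^2
I = 87.67 * 0.75^2
I = 87.67 * 0.5625 = 49.3144 kg*m^2

49.3144 kg*m^2


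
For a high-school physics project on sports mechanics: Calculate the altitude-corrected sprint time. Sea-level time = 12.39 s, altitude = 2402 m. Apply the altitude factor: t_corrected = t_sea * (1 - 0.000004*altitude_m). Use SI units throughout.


Correction factor = 1 - 0.000004 * 2402 = 0.990392
t_corrected = t_sea * factor = 12.39 * 0.990392
t_corrected = 12.271 s

12.271 s


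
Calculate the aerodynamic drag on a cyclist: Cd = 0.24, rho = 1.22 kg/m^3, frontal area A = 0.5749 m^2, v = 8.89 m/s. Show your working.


Fd = 0.5 * Cd * rho * A * v^2
Fd = 0.5 * 0.24 * 1.22 * 0.5749 * 8.89^2
v^2 = 79.0321
Fd = 0.5 * 0.24 * 1.22 * 0.5749 * 79.0321 = 6.6518 N

6.6518 N


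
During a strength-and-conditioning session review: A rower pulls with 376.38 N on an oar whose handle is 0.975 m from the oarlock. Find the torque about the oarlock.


tau = F * d
tau = 376.38 * 0.975
tau = 366.9705 N*m

366.9705 N*m


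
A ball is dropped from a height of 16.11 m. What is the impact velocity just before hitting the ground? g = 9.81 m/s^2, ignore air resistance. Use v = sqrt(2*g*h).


v = sqrt(2 * g * h)
v = sqrt(2 * 9.81 * 16.11)
v = sqrt(316.0782) = 17.7786 m/s

17.7786 m/s


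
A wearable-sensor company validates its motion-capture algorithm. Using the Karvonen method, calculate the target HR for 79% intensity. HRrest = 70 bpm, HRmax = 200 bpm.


Target = HRrest + pct*(HRmax - HRrest)
Heart rate reserve = HRmax - HRrest = 200 - 70 = 130 bpm
Fraction = 79% = 0.79
Target = 70 + 0.79 * 130
Target = 70 + 102.7 = 172.7 bpm

172.7 bpm


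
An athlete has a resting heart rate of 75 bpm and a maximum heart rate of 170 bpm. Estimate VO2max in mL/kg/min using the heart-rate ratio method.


VO2max = 15.3 * HRmax / HRrest
VO2max = 15.3 * 170 / 75
VO2max = 2601 / 75 = 34.68 mL/kg/min

34.68 mL/kg/min


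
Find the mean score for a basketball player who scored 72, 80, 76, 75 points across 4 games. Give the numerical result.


Average = sum / n
Sum = 303
Average = 303 / 4 = 75.75

75.75


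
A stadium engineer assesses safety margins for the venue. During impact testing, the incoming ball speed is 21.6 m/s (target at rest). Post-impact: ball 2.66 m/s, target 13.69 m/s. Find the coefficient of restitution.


e = (v2_after - v1_after) / (v1_before - v2_before)
Numerator = 13.69 - 2.66 = 11.03
Denominator = 21.6 - 0 = 21.6
e = 11.03 / 21.6 = 0.5106

0.5106


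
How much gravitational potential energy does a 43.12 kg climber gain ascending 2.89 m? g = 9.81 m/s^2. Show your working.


PE = m * g * h
PE = 43.12 * 9.81 * 2.89
PE = 423.0072 * 2.89 = 1222.4908 J

1222.4908 J


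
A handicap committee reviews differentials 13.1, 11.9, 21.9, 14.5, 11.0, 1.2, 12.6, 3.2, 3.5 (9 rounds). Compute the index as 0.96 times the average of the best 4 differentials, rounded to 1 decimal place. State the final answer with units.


All differentials: 13.1, 11.9, 21.9, 14.5, 11.0, 1.2, 12.6, 3.2, 3.5
Sorted: 1.2, 3.2, 3.5, 11.0, 11.9, 12.6, 13.1, 14.5, 21.9
Best 4: 1.2, 3.2, 3.5, 11.0
Average of best = 18.9 / 4 = 4.725
Raw index = 4.725 * 0.96 = 4.536
Handicap index = round(4.536, 1) = 4.5

4.5


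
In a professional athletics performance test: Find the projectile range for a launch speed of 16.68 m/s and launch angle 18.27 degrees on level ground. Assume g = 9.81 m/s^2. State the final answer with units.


R = v^2 * sin(2*theta) / g
Convert angle to radians: theta = 18.27 deg = 0.3189 rad
sin(2*theta) = sin(0.6377) = 0.5954
R = 16.68^2 * 0.5954 / 9.81
R = 278.2224 * 0.5954 / 9.81 = 16.8857 m

16.8857 m


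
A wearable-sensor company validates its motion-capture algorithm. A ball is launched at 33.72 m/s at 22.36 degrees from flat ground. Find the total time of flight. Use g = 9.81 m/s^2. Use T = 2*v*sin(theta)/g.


T = 2*v*sin(theta)/g
sin(theta) = sin(22.36 deg) = 0.3804
T = 2*33.72*0.3804 / 9.81
T = 25.6559 / 9.81 = 2.6153 s

2.6153 s


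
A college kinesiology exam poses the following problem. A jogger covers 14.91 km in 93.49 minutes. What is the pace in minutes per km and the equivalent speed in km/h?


Pace = time / distance = 93.49 min / 14.91 km = 6.2703 min/km
Speed = distance / time_in_hours = 14.91 / 1.5582 hr
Speed = 9.5689 km/h

6.2703 min/km, 9.5689 km/h


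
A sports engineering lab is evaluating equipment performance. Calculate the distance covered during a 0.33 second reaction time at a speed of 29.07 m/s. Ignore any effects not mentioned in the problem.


d = v * t
d = 29.07 * 0.33
d = 9.5931 m

9.5931 m


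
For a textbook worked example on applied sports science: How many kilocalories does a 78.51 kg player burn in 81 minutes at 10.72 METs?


kcal = MET * mass * time_hr
Convert time: 81 min = 1.35 hr
kcal = 10.72 * 78.51 * 1.35
kcal = 1136.1967 kcal

1136.1967 kcal


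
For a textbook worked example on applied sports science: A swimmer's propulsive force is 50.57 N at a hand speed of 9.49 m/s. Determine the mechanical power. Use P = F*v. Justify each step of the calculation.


P = F * v
P = 50.57 * 9.49
P = 479.9093 W

479.9093 W


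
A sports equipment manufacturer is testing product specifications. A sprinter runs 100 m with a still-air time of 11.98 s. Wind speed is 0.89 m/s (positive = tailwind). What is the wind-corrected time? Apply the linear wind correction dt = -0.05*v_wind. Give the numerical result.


dt = -0.05 * v_wind = -0.05 * 0.89 = -0.0445 s
t_corrected = t_still + dt = 11.98 + (-0.0445)
t_corrected = 11.9355 s

11.9355 s


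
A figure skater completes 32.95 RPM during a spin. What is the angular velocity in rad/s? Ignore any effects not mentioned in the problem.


omega = RPM * 2 * pi / 60
omega = 32.95 * 2 * 3.14159 / 60
omega = 207.031 / 60 = 3.4505 rad/s

3.4505 rad/s


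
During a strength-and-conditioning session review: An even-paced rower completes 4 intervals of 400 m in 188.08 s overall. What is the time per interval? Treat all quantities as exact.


Split time = total_time / n_laps = 188.08 / 4
Split time = 47.02 s per lap

47.02 s


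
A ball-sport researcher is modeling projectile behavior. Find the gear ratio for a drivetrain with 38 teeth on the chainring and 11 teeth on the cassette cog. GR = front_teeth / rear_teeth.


GR = front_teeth / rear_teeth
GR = 38 / 11
GR = 3.4545

3.4545


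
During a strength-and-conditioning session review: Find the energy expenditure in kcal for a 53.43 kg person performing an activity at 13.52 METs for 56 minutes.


kcal = MET * mass * time_hr
Convert time: 56 min = 0.9333 hr
kcal = 13.52 * 53.43 * 0.9333
kcal = 674.2154 kcal

674.2154 kcal


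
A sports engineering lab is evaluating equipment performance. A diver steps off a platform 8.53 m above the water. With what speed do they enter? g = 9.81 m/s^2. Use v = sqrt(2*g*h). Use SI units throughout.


v = sqrt(2 * g * h)
v = sqrt(2 * 9.81 * 8.53)
v = sqrt(167.3586) = 12.9367 m/s

12.9367 m/s


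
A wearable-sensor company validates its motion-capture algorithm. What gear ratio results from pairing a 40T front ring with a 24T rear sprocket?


GR = front_teeth / rear_teeth
GR = 40 / 24
GR = 1.6667

1.6667


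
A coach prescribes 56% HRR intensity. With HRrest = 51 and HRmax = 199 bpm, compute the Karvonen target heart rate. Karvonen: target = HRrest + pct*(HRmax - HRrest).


Target = HRrest + pct*(HRmax - HRrest)
Heart rate reserve = HRmax - HRrest = 199 - 51 = 148 bpm
Fraction = 56% = 0.56
Target = 51 + 0.56 * 148
Target = 51 + 82.88 = 133.88 bpm

133.88 bpm


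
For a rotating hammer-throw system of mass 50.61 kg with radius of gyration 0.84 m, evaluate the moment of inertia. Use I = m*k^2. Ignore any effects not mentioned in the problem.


I = m * k^2
I = 50.61 * 0.84^2
I = 50.61 * 0.7056 = 35.7104 kg*m^2

35.7104 kg*m^2


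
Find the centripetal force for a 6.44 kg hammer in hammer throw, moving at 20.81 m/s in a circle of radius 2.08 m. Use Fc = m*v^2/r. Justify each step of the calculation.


Fc = m * v^2 / r
v^2 = 20.81^2 = 433.0561
Fc = 6.44 * 433.0561 / 2.08
Fc = 2788.8813 / 2.08 = 1340.8083 N

1340.8083 N


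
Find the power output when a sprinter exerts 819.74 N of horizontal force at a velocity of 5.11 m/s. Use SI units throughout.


P = F * v
P = 819.74 * 5.11
P = 4188.8714 W

4188.8714 W


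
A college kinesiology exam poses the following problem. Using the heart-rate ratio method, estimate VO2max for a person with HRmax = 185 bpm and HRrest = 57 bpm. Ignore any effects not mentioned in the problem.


VO2max = 15.3 * HRmax / HRrest
VO2max = 15.3 * 185 / 57
VO2max = 2830.5 / 57 = 49.6579 mL/kg/min

49.6579 mL/kg/min


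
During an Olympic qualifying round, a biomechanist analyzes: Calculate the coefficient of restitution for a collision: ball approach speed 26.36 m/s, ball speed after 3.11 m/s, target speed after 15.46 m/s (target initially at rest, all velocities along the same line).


e = (v2_after - v1_after) / (v1_before - v2_before)
Numerator = 15.46 - 3.11 = 12.35
Denominator = 26.36 - 0 = 26.36
e = 12.35 / 26.36 = 0.4685

0.4685


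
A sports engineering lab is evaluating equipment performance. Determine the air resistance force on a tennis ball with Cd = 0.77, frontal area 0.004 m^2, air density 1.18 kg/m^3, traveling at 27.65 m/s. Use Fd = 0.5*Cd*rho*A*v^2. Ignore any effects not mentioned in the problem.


Fd = 0.5 * Cd * rho * A * v^2
Fd = 0.5 * 0.77 * 1.18 * 0.004 * 27.65^2
v^2 = 764.5225
Fd = 0.5 * 0.77 * 1.18 * 0.004 * 764.5225 = 1.3893 N

1.3893 N


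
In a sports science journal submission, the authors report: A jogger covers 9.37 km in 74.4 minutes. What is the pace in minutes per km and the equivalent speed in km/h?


Pace = time / distance = 74.4 min / 9.37 km = 7.9402 min/km
Speed = distance / time_in_hours = 9.37 / 1.24 hr
Speed = 7.5565 km/h

7.9402 min/km, 7.5565 km/h


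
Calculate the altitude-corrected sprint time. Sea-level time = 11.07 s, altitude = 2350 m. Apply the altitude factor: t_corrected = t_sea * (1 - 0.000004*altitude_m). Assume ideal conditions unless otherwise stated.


Correction factor = 1 - 0.000004 * 2350 = 0.9906
t_corrected = t_sea * factor = 11.07 * 0.9906
t_corrected = 10.9659 s

10.9659 s


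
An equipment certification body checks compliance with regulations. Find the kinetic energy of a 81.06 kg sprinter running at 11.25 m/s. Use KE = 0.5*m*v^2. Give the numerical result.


KE = 0.5 * m * v^2
KE = 0.5 * 81.06 * 11.25^2
KE = 0.5 * 81.06 * 126.5625 = 5129.5781 J

5129.5781 J


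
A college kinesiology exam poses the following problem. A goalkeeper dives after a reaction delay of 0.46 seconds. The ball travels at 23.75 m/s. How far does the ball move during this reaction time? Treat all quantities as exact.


d = v * t
d = 23.75 * 0.46
d = 10.925 m

10.925 m


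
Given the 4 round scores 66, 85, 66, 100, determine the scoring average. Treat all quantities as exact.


Average = sum / n
Sum = 317
Average = 317 / 4 = 79.25

79.25


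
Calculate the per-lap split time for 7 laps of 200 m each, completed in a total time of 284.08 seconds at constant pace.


Split time = total_time / n_laps = 284.08 / 7
Split time = 40.5829 s per lap

40.5829 s


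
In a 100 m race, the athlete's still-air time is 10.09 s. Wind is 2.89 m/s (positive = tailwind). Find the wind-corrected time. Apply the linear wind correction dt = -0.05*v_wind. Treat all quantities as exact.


dt = -0.05 * v_wind = -0.05 * 2.89 = -0.1445 s
t_corrected = t_still + dt = 10.09 + (-0.1445)
t_corrected = 9.9455 s

9.9455 s


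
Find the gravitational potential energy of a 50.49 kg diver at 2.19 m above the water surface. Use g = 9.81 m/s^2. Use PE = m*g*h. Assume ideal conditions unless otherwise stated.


PE = m * g * h
PE = 50.49 * 9.81 * 2.19
PE = 495.3069 * 2.19 = 1084.7221 J

1084.7221 J


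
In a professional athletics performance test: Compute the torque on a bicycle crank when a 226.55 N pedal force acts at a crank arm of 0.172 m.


tau = F * d
tau = 226.55 * 0.172
tau = 38.9666 N*m

38.9666 N*m


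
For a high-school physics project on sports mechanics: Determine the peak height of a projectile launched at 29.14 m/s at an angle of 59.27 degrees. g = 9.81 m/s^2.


H = (v*sin(theta))^2 / (2*g)
vy = v*sin(theta) = 29.14 * sin(59.27 deg) = 25.0483 m/s
H = vy^2 / (2*g) = 627.4174 / (2*9.81)
H = 627.4174 / 19.62 = 31.9785 m

31.9785 m


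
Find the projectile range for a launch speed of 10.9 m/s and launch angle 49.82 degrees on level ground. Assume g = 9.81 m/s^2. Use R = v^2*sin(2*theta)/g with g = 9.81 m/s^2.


R = v^2 * sin(2*theta) / g
Convert angle to radians: theta = 49.82 deg = 0.8695 rad
sin(2*theta) = sin(1.739) = 0.9859
R = 10.9^2 * 0.9859 / 9.81
R = 118.81 * 0.9859 / 9.81 = 11.9401 m

11.9401 m


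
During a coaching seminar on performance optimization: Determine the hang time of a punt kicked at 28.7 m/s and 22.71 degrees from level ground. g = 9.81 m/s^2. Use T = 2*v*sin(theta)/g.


T = 2*v*sin(theta)/g
sin(theta) = sin(22.71 deg) = 0.3861
T = 2*28.7*0.3861 / 9.81
T = 22.1602 / 9.81 = 2.2589 s

2.2589 s


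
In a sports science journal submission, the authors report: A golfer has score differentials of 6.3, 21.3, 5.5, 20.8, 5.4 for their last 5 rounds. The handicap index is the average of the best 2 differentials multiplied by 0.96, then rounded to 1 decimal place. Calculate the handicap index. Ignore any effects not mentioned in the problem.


All differentials: 6.3, 21.3, 5.5, 20.8, 5.4
Sorted: 5.4, 5.5, 6.3, 20.8, 21.3
Best 2: 5.4, 5.5
Average of best = 10.9 / 2 = 5.45
Raw index = 5.45 * 0.96 = 5.232
Handicap index = round(5.232, 1) = 5.2

5.2


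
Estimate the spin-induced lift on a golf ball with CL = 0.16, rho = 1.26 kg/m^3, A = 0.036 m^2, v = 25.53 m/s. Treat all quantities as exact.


FM = 0.5 * CL * rho * A * v^2
FM = 0.5 * 0.16 * 1.26 * 0.036 * 25.53^2
v^2 = 651.7809
FM = 0.5 * 0.16 * 1.26 * 0.036 * 651.7809 = 2.3652 N

2.3652 N


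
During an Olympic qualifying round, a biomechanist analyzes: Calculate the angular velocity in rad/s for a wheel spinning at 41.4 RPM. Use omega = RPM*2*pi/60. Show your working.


omega = RPM * 2 * pi / 60
omega = 41.4 * 2 * 3.14159 / 60
omega = 260.1239 / 60 = 4.3354 rad/s

4.3354 rad/s


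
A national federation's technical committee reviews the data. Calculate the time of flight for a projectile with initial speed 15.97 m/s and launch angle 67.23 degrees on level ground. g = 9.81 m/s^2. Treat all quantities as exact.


T = 2*v*sin(theta)/g
sin(theta) = sin(67.23 deg) = 0.9221
T = 2*15.97*0.9221 / 9.81
T = 29.4508 / 9.81 = 3.0021 s

3.0021 s


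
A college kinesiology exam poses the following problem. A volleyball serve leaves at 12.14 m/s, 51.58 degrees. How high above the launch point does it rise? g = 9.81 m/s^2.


H = (v*sin(theta))^2 / (2*g)
vy = v*sin(theta) = 12.14 * sin(51.58 deg) = 9.5114 m/s
H = vy^2 / (2*g) = 90.4668 / (2*9.81)
H = 90.4668 / 19.62 = 4.611 m

4.611 m


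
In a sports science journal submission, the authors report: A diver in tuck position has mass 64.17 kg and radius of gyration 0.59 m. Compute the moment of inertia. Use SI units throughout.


I = m * k^2
I = 64.17 * 0.59^2
I = 64.17 * 0.3481 = 22.3376 kg*m^2

22.3376 kg*m^2


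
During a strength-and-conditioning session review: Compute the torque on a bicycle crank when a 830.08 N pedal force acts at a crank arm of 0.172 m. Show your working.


tau = F * d
tau = 830.08 * 0.172
tau = 142.7738 N*m

142.7738 N*m


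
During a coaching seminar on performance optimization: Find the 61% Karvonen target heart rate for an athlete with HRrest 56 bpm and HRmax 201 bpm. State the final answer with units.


Target = HRrest + pct*(HRmax - HRrest)
Heart rate reserve = HRmax - HRrest = 201 - 56 = 145 bpm
Fraction = 61% = 0.61
Target = 56 + 0.61 * 145
Target = 56 + 88.45 = 144.45 bpm

144.45 bpm


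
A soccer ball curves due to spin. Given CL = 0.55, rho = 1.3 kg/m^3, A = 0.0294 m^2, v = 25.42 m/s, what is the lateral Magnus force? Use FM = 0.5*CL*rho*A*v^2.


FM = 0.5 * CL * rho * A * v^2
FM = 0.5 * 0.55 * 1.3 * 0.0294 * 25.42^2
v^2 = 646.1764
FM = 0.5 * 0.55 * 1.3 * 0.0294 * 646.1764 = 6.7916 N

6.7916 N
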